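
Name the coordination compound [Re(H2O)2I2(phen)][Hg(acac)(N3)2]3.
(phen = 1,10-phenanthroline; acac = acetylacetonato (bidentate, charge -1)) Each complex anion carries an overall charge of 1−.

diaquadiiodo(1,10-phenanthroline)rhenium(V) (acetylacetonato)diazidomercurate(II)

The complex anion is given as 1−; its ligand charges sum to -3, so Hg = +2.
With 3 anions per cation, the cation must be 3×1 = 3+.
Cation: ligand charges sum to -2; for the ion to be 3+, Re = +5.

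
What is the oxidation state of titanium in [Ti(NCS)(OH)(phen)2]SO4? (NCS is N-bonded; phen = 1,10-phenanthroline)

+4

1 sulfate outside the brackets (-2 each) → the complex ion is 2+.
Ligand charges: 1×NCS = -1; 2×phen neutral; 1×OH = -1; sum -2.
Ti + (-2) = 2+ ⇒ Ti is +4.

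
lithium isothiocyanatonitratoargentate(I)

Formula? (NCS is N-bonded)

Ligands: 1 nitrato (NO3, -1), 1 isothiocyanato (NCS, -1). Ligand charge sum = -2.
With Ag in oxidation state +1, the complex ion is [Ag...]^1−.
Charge balance with lithium (+1) requires 1 complex ion per 1 lithium.

Li[Ag(NCS)(NO3)]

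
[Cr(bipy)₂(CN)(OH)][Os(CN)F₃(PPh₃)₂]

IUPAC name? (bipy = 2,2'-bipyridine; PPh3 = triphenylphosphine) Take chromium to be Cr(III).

Cr is given as +3; the cation's ligand charges sum to -2, so the complex cation is 1+.
A 1:1 salt means the anion carries the equal and opposite charge, 1−.
Anion: ligand charges sum to -4; for the ion to be 1−, Os = +3.

bis(2,2'-bipyridine)cyanohydroxochromium(III) cyanotrifluorobis(triphenylphosphine)osmate(III)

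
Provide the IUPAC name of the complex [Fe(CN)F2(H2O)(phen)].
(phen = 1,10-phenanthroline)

There is no counter-ion, so the complex is neutral overall.
Ligand charges: 1×aqua (neutral), 2×fluoro (-1 each), 1×cyano (-1 each), 1×1,10-phenanthroline (neutral); total -3. So Fe + (-3) = 0, giving Fe = +3.
Ligands are named alphabetically: aqua before cyano before fluoro before phenanthroline.

aquacyanodifluoro(1,10-phenanthroline)iron(III)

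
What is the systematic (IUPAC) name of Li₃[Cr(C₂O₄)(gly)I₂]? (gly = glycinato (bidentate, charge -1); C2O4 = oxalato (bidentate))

The 3 lithium counter-ions carry a total charge of +3, so each complex ion is 3−.
Ligand charges: 1×glycinato (-1 each), 2×iodo (-1 each), 1×oxalato (-2 each); total -5. So Cr + (-5) = 3−, giving Cr = +2.
Ligands are named alphabetically: glycinato before iodo before oxalato.
The complex ion is anionic, so chromium takes the -ate form chromate(II).

lithium (glycinato)diiodooxalatochromate(II)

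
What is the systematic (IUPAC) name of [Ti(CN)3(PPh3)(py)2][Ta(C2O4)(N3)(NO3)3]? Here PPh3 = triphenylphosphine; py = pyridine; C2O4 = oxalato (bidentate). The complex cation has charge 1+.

tricyanobis(pyridine)(triphenylphosphine)titanium(IV) azidotrinitratooxalatotantalate(V)

The complex cation is given as 1+; its ligand charges sum to -3, so Ti = +4.
A 1:1 salt means the anion carries the equal and opposite charge, 1−.
Anion: ligand charges sum to -6; for the ion to be 1−, Ta = +5.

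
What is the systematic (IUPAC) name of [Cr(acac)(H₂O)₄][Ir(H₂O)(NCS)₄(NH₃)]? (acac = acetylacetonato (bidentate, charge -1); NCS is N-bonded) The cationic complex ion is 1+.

(acetylacetonato)tetraaquachromium(II) ammineaquatetraisothiocyanatoiridate(III)

The complex cation is given as 1+; its ligand charges sum to -1, so Cr = +2.
A 1:1 salt means the anion carries the equal and opposite charge, 1−.
Anion: ligand charges sum to -4; for the ion to be 1−, Ir = +3.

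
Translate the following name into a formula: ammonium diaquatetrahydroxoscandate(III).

NH4[Sc(H2O)2(OH)4]

Ligands: 2 aqua (H2O, neutral), 4 hydroxo (OH, -1). Ligand charge sum = -4.
Charge balance with ammonium (+1) requires 1 complex ion per 1 ammonium.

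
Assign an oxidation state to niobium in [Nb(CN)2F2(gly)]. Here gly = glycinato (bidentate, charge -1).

+5

No counter-ion: the bracketed complex is neutral.
Ligand charges: 1×gly = -1; 2×F = -2; 2×CN = -2; sum -5.
Nb + (-5) = 0 ⇒ Nb is +5.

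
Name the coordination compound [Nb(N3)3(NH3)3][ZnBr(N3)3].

Both ions are complex: the cation is named first with the plain metal name, the anion second with the -ate form; each ion's ligands are alphabetised independently.
Zinc is always +2 in its complexes; the anion's ligand charges sum to -4, so the complex anion is 2−.
A 1:1 salt means the cation carries the equal and opposite charge, 2+.
Cation: ligand charges sum to -3; for the ion to be 2+, Nb = +5.

triamminetriazidoniobium(V) triazidobromozincate(II)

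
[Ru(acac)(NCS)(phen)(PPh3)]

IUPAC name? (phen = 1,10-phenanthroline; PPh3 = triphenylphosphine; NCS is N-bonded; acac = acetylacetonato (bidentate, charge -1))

There is no counter-ion, so the complex is neutral overall.
Ligand charges: 1×1,10-phenanthroline (neutral), 1×triphenylphosphine (neutral), 1×isothiocyanato (-1 each), 1×acetylacetonato (-1 each); total -2. So Ru + (-2) = 0, giving Ru = +2.
Ligands are named alphabetically: acetylacetonato before isothiocyanato before phenanthroline before triphenylphosphine.

(acetylacetonato)isothiocyanato(1,10-phenanthroline)(triphenylphosphine)ruthenium(II)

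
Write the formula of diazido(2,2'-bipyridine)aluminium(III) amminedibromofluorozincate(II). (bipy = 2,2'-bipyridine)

Cation [Al…]: ligand charges -2, Al(III) ⇒ ion charge 1+.
Anion [Zn…]: ligand charges -3, Zn(II) ⇒ ion charge 1−.
One 1+ cation balances one 1− anion.

[Al(bipy)(N3)2][ZnBr2F(NH3)]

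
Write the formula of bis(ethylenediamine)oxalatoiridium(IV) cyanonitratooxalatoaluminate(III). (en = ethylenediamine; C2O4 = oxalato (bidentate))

Cation [Ir…]: ligand charges -2, Ir(IV) ⇒ ion charge 2+.
Anion [Al…]: ligand charges -4, Al(III) ⇒ ion charge 1−.
One 2+ cation requires 2 of the 1− anion.

[Ir(C2O4)(en)2][Al(C2O4)(CN)(NO3)]2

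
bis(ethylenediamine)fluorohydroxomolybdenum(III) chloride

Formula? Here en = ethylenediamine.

Ligands: 2 ethylenediamine (en, neutral), 1 fluoro (F, -1), 1 hydroxo (OH, -1). Ligand charge sum = -2.
With Mo in oxidation state +3, the complex ion is [Mo...]^1+.
Charge balance with chloride (-1) requires 1 complex ion per 1 chloride.

[Mo(en)2F(OH)]Cl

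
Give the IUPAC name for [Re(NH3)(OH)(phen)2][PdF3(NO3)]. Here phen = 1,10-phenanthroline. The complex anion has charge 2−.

The complex anion is given as 2−; its ligand charges sum to -4, so Pd = +2.
A 1:1 salt means the cation carries the equal and opposite charge, 2+.
Cation: ligand charges sum to -1; for the ion to be 2+, Re = +3.

amminehydroxobis(1,10-phenanthroline)rhenium(III) trifluoronitratopalladate(II)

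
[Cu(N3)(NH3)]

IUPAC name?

There is no counter-ion, so the complex is neutral overall.
Ligand charges: 1×azido (-1 each), 1×ammine (neutral); total -1. So Cu + (-1) = 0, giving Cu = +1.
Ligands are named alphabetically: ammine before azido.

ammineazidocopper(I)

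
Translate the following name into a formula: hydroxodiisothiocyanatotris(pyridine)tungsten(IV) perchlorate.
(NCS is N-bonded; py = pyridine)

Ligands: 2 isothiocyanato (NCS, -1), 3 pyridine (py, neutral), 1 hydroxo (OH, -1). Ligand charge sum = -3.
With W in oxidation state +4, the complex ion is [W...]^1+.
Charge balance with perchlorate (-1) requires 1 complex ion per 1 perchlorate.

[W(NCS)2(OH)(py)3]ClO4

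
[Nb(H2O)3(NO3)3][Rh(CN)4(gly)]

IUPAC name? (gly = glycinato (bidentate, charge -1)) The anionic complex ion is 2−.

Both ions are complex: the cation is named first with the plain metal name, the anion second with the -ate form; each ion's ligands are alphabetised independently.
The complex anion is given as 2−; its ligand charges sum to -5, so Rh = +3.
A 1:1 salt means the cation carries the equal and opposite charge, 2+.
Cation: ligand charges sum to -3; for the ion to be 2+, Nb = +5.

triaquatrinitratoniobium(V) tetracyano(glycinato)rhodate(III)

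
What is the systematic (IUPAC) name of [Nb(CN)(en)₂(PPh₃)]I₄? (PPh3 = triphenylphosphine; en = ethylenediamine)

The 4 iodide counter-ions carry a total charge of -4, so each complex ion is 4+.
Ligand charges: 1×triphenylphosphine (neutral), 1×cyano (-1 each), 2×ethylenediamine (neutral); total -1. So Nb + (-1) = 4+, giving Nb = +5.
Ligands are named alphabetically: cyano before ethylenediamine before triphenylphosphine.

cyanobis(ethylenediamine)(triphenylphosphine)niobium(V) iodide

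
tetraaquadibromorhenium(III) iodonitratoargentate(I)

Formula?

[ReBr2(H2O)4][AgI(NO3)]

Cation [Re…]: ligand charges -2, Re(III) ⇒ ion charge 1+.
Anion [Ag…]: ligand charges -2, Ag(I) ⇒ ion charge 1−.
One 1+ cation balances one 1− anion.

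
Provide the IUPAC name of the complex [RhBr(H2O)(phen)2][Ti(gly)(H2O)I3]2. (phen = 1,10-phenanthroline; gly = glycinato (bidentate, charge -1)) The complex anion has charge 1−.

aquabromobis(1,10-phenanthroline)rhodium(III) aqua(glycinato)triiodotitanate(III)

Both ions are complex: the cation is named first with the plain metal name, the anion second with the -ate form; each ion's ligands are alphabetised independently.
The complex anion is given as 1−; its ligand charges sum to -4, so Ti = +3.
With 2 anions per cation, the cation must be 2×1 = 2+.
Cation: ligand charges sum to -1; for the ion to be 2+, Rh = +3.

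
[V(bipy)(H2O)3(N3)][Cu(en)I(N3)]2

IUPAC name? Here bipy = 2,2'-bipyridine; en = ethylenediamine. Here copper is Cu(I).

Cu is given as +1; the anion's ligand charges sum to -2, so the complex anion is 1−.
With 2 anions per cation, the cation must be 2×1 = 2+.
Cation: ligand charges sum to -1; for the ion to be 2+, V = +3.

triaquaazido(2,2'-bipyridine)vanadium(III) azido(ethylenediamine)iodocuprate(I)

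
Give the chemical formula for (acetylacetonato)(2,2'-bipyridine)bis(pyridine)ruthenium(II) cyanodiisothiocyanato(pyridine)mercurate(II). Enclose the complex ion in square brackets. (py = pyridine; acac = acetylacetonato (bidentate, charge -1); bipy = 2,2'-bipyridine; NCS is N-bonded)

[Ru(acac)(bipy)(py)2][Hg(CN)(NCS)2(py)]

Cation [Ru…]: ligand charges -1, Ru(II) ⇒ ion charge 1+.
Anion [Hg…]: ligand charges -3, Hg(II) ⇒ ion charge 1−.
One 1+ cation balances one 1− anion.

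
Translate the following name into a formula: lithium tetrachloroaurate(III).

Ligands: 4 chloro (Cl, -1). Ligand charge sum = -4.
With Au in oxidation state +3, the complex ion is [Au...]^1−.
Charge balance with lithium (+1) requires 1 complex ion per 1 lithium.

Li[AuCl4]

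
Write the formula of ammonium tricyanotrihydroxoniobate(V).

Ligands: 3 hydroxo (OH, -1), 3 cyano (CN, -1). Ligand charge sum = -6.
With Nb in oxidation state +5, the complex ion is [Nb...]^1−.
Charge balance with ammonium (+1) requires 1 complex ion per 1 ammonium.

NH4[Nb(CN)3(OH)3]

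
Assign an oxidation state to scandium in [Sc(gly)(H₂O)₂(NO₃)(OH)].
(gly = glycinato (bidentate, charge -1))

No counter-ion: the bracketed complex is neutral.
Ligand charges: 1×gly = -1; 2×H2O neutral; 1×NO3 = -1; 1×OH = -1; sum -3.
Sc + (-3) = 0 ⇒ Sc is +3.

+3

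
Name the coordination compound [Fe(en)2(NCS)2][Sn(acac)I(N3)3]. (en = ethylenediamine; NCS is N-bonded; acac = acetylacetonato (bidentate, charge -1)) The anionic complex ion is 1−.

Both ions are complex: the cation is named first with the plain metal name, the anion second with the -ate form; each ion's ligands are alphabetised independently.
The complex anion is given as 1−; its ligand charges sum to -5, so Sn = +4.
A 1:1 salt means the cation carries the equal and opposite charge, 1+.
Cation: ligand charges sum to -2; for the ion to be 1+, Fe = +3.

bis(ethylenediamine)diisothiocyanatoiron(III) (acetylacetonato)triazidoiodostannate(IV)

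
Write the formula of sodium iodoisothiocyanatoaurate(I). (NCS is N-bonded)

Ligands: 1 iodo (I, -1), 1 isothiocyanato (NCS, -1). Ligand charge sum = -2.
With Au in oxidation state +1, the complex ion is [Au...]^1−.
Charge balance with sodium (+1) requires 1 complex ion per 1 sodium.

Na[AuI(NCS)]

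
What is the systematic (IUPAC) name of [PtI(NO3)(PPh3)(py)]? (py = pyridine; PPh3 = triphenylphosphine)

There is no counter-ion, so the complex is neutral overall.
Ligand charges: 1×pyridine (neutral), 1×triphenylphosphine (neutral), 1×nitrato (-1 each), 1×iodo (-1 each); total -2. So Pt + (-2) = 0, giving Pt = +2.
Ligands are named alphabetically: iodo before nitrato before pyridine before triphenylphosphine.

iodonitrato(pyridine)(triphenylphosphine)platinum(II)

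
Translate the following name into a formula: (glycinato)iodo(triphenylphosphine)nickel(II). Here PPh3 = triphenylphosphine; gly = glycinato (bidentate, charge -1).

[Ni(gly)I(PPh3)]

Ligands: 1 triphenylphosphine (PPh3, neutral), 1 glycinato (gly, -1), 1 iodo (I, -1). Ligand charge sum = -2.
With Ni in oxidation state +2, the complex ion is [Ni...].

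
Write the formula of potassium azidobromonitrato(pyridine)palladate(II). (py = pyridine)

K[PdBr(N3)(NO3)(py)]

Ligands: 1 pyridine (py, neutral), 1 azido (N3, -1), 1 nitrato (NO3, -1), 1 bromo (Br, -1). Ligand charge sum = -3.
With Pd in oxidation state +2, the complex ion is [Pd...]^1−.
Charge balance with potassium (+1) requires 1 complex ion per 1 potassium.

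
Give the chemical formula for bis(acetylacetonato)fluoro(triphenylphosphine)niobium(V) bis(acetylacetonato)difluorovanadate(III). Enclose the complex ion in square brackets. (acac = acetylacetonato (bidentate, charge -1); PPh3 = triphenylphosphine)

[Nb(acac)2F(PPh3)][V(acac)2F2]2

Cation [Nb…]: ligand charges -3, Nb(V) ⇒ ion charge 2+.
Anion [V…]: ligand charges -4, V(III) ⇒ ion charge 1−.
One 2+ cation requires 2 of the 1− anion.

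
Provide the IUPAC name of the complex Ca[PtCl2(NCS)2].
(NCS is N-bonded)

calcium dichlorodiisothiocyanatoplatinate(II)

The 1 calcium counter-ion carries a total charge of +2, so each complex ion is 2−.
Ligand charges: 2×chloro (-1 each), 2×isothiocyanato (-1 each); total -4. So Pt + (-4) = 2−, giving Pt = +2.
Ligands are named alphabetically: chloro before isothiocyanato.
The complex ion is anionic, so platinum takes the -ate form platinate(II).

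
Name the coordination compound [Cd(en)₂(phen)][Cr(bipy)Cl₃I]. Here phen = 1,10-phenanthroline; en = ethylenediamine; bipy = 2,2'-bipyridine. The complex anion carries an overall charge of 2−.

bis(ethylenediamine)(1,10-phenanthroline)cadmium(II) (2,2'-bipyridine)trichloroiodochromate(II)

Both ions are complex: the cation is named first with the plain metal name, the anion second with the -ate form; each ion's ligands are alphabetised independently.
The complex anion is given as 2−; its ligand charges sum to -4, so Cr = +2.
A 1:1 salt means the cation carries the equal and opposite charge, 2+.
Cation: ligand charges sum to 0; for the ion to be 2+, Cd = +2.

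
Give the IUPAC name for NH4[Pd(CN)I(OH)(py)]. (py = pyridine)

The 1 ammonium counter-ion carries a total charge of +1, so each complex ion is 1−.
Ligand charges: 1×iodo (-1 each), 1×pyridine (neutral), 1×hydroxo (-1 each), 1×cyano (-1 each); total -3. So Pd + (-3) = 1−, giving Pd = +2.
Ligands are named alphabetically: cyano before hydroxo before iodo before pyridine.
The complex ion is anionic, so palladium takes the -ate form palladate(II).

ammonium cyanohydroxoiodo(pyridine)palladate(II)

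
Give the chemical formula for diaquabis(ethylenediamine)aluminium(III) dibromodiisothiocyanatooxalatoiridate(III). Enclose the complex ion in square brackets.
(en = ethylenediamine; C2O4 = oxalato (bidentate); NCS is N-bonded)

[Al(en)2(H2O)2][IrBr2(C2O4)(NCS)2]

Cation [Al…]: ligand charges 0, Al(III) ⇒ ion charge 3+.
Anion [Ir…]: ligand charges -6, Ir(III) ⇒ ion charge 3−.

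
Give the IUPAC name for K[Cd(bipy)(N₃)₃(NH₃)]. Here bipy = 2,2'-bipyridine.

potassium amminetriazido(2,2'-bipyridine)cadmate(II)

The 1 potassium counter-ion carries a total charge of +1, so each complex ion is 1−.
Ligand charges: 1×2,2'-bipyridine (neutral), 3×azido (-1 each), 1×ammine (neutral); total -3. So Cd + (-3) = 1−, giving Cd = +2.
Ligands are named alphabetically: ammine before azido before bipyridine.
The complex ion is anionic, so cadmium takes the -ate form cadmate(II).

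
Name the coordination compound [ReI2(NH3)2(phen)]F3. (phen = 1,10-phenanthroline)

diamminediiodo(1,10-phenanthroline)rhenium(V) fluoride

The 3 fluoride counter-ions carry a total charge of -3, so each complex ion is 3+.
Ligand charges: 2×ammine (neutral), 2×iodo (-1 each), 1×1,10-phenanthroline (neutral); total -2. So Re + (-2) = 3+, giving Re = +5.
Ligands are named alphabetically: ammine before iodo before phenanthroline.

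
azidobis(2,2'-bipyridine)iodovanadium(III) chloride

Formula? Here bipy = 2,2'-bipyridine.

Ligands: 2 2,2'-bipyridine (bipy, neutral), 1 azido (N3, -1), 1 iodo (I, -1). Ligand charge sum = -2.
With V in oxidation state +3, the complex ion is [V...]^1+.
Charge balance with chloride (-1) requires 1 complex ion per 1 chloride.

[V(bipy)2I(N3)]Cl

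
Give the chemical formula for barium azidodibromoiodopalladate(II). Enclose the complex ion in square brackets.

Ligands: 2 bromo (Br, -1), 1 azido (N3, -1), 1 iodo (I, -1). Ligand charge sum = -4.
With Pd in oxidation state +2, the complex ion is [Pd...]^2−.
Charge balance with barium (+2) requires 1 complex ion per 1 barium.

Ba[PdBr2I(N3)]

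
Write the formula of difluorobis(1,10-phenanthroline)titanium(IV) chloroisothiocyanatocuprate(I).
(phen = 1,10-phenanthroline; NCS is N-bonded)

[TiF2(phen)2][CuCl(NCS)]2

Cation [Ti…]: ligand charges -2, Ti(IV) ⇒ ion charge 2+.
Anion [Cu…]: ligand charges -2, Cu(I) ⇒ ion charge 1−.
One 2+ cation requires 2 of the 1− anion.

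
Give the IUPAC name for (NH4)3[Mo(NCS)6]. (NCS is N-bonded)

The 3 ammonium counter-ions carry a total charge of +3, so each complex ion is 3−.
Ligand charges: 6×isothiocyanato (-1 each); total -6. So Mo + (-6) = 3−, giving Mo = +3.
The complex ion is anionic, so molybdenum takes the -ate form molybdate(III).

ammonium hexaisothiocyanatomolybdate(III)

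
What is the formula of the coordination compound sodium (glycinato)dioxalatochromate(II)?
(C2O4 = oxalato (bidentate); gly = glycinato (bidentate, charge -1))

Na3[Cr(C2O4)2(gly)]

Ligands: 2 oxalato (C2O4, -2), 1 glycinato (gly, -1). Ligand charge sum = -5.
With Cr in oxidation state +2, the complex ion is [Cr...]^3−.
Charge balance with sodium (+1) requires 1 complex ion per 3 sodium.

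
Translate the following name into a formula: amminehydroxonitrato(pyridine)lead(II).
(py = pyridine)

Ligands: 1 nitrato (NO3, -1), 1 hydroxo (OH, -1), 1 pyridine (py, neutral), 1 ammine (NH3, neutral). Ligand charge sum = -2.
With Pb in oxidation state +2, the complex ion is [Pb...].

[Pb(NH3)(NO3)(OH)(py)]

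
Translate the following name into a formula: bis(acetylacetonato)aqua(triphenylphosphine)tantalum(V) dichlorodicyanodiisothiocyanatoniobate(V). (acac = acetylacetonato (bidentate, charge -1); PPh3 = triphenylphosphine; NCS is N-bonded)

[Ta(acac)2(H2O)(PPh3)][NbCl2(CN)2(NCS)2]3

Cation [Ta…]: ligand charges -2, Ta(V) ⇒ ion charge 3+.
Anion [Nb…]: ligand charges -6, Nb(V) ⇒ ion charge 1−.
One 3+ cation requires 3 of the 1− anion.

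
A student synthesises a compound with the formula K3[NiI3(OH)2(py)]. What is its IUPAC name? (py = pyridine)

The 3 potassium counter-ions carry a total charge of +3, so each complex ion is 3−.
Ligand charges: 2×hydroxo (-1 each), 3×iodo (-1 each), 1×pyridine (neutral); total -5. So Ni + (-5) = 3−, giving Ni = +2.
The complex ion is anionic, so nickel takes the -ate form nickelate(II).

potassium dihydroxotriiodo(pyridine)nickelate(II)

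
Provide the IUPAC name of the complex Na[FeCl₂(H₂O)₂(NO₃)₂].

The 1 sodium counter-ion carries a total charge of +1, so each complex ion is 1−.
Ligand charges: 2×nitrato (-1 each), 2×chloro (-1 each), 2×aqua (neutral); total -4. So Fe + (-4) = 1−, giving Fe = +3.
The complex ion is anionic, so iron takes the -ate form ferrate(III).

sodium diaquadichlorodinitratoferrate(III)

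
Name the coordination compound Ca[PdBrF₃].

calcium bromotrifluoropalladate(II)

The 1 calcium counter-ion carries a total charge of +2, so each complex ion is 2−.
Ligand charges: 1×bromo (-1 each), 3×fluoro (-1 each); total -4. So Pd + (-4) = 2−, giving Pd = +2.
The complex ion is anionic, so palladium takes the -ate form palladate(II).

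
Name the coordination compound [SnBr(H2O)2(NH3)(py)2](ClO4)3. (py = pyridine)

The 3 perchlorate counter-ions carry a total charge of -3, so each complex ion is 3+.
Ligand charges: 2×pyridine (neutral), 1×bromo (-1 each), 2×aqua (neutral), 1×ammine (neutral); total -1. So Sn + (-1) = 3+, giving Sn = +4.
Ligands are named alphabetically: ammine before aqua before bromo before pyridine.

amminediaquabromobis(pyridine)tin(IV) perchlorate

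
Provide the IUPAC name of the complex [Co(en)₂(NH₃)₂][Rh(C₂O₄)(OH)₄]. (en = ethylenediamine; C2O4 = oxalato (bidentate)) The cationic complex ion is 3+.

Both ions are complex: the cation is named first with the plain metal name, the anion second with the -ate form; each ion's ligands are alphabetised independently.
The complex cation is given as 3+; its ligand charges sum to 0, so Co = +3.
A 1:1 salt means the anion carries the equal and opposite charge, 3−.
Anion: ligand charges sum to -6; for the ion to be 3−, Rh = +3.

diamminebis(ethylenediamine)cobalt(III) tetrahydroxooxalatorhodate(III)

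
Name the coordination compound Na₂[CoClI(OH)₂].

sodium chlorodihydroxoiodocobaltate(II)

The 2 sodium counter-ions carry a total charge of +2, so each complex ion is 2−.
Ligand charges: 1×chloro (-1 each), 2×hydroxo (-1 each), 1×iodo (-1 each); total -4. So Co + (-4) = 2−, giving Co = +2.
Ligands are named alphabetically: chloro before hydroxo before iodo.
The complex ion is anionic, so cobalt takes the -ate form cobaltate(II).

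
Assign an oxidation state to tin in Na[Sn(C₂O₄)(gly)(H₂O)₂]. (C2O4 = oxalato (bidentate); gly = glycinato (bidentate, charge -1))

+2

1 sodium outside the brackets (+1 each) → the complex ion is 1−.
Ligand charges: 2×H2O neutral; 1×C2O4 = -2; 1×gly = -1; sum -3.
Sn + (-3) = 1− ⇒ Sn is +2.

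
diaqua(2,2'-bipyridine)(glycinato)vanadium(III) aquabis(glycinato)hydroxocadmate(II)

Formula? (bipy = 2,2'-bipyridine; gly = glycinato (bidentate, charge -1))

Cation [V…]: ligand charges -1, V(III) ⇒ ion charge 2+.
Anion [Cd…]: ligand charges -3, Cd(II) ⇒ ion charge 1−.
One 2+ cation requires 2 of the 1− anion.

[V(bipy)(gly)(H2O)2][Cd(gly)2(H2O)(OH)]2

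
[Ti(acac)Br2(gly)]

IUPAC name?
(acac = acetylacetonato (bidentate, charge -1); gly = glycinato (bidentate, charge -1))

There is no counter-ion, so the complex is neutral overall.
Ligand charges: 2×bromo (-1 each), 1×acetylacetonato (-1 each), 1×glycinato (-1 each); total -4. So Ti + (-4) = 0, giving Ti = +4.
Ligands are named alphabetically: acetylacetonato before bromo before glycinato.

(acetylacetonato)dibromo(glycinato)titanium(IV)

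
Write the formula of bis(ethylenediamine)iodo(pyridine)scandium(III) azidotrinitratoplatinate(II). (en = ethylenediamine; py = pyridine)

[Sc(en)2I(py)][Pt(N3)(NO3)3]

Cation [Sc…]: ligand charges -1, Sc(III) ⇒ ion charge 2+.
Anion [Pt…]: ligand charges -4, Pt(II) ⇒ ion charge 2−.
One 2+ cation balances one 2− anion.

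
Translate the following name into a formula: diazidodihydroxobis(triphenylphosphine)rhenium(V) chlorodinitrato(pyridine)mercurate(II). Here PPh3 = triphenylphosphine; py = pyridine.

[Re(N3)2(OH)2(PPh3)2][HgCl(NO3)2(py)]

Cation [Re…]: ligand charges -4, Re(V) ⇒ ion charge 1+.
Anion [Hg…]: ligand charges -3, Hg(II) ⇒ ion charge 1−.
One 1+ cation balances one 1− anion.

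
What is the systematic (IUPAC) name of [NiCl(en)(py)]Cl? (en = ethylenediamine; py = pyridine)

The 1 chloride counter-ion carries a total charge of -1, so each complex ion is 1+.
Ligand charges: 1×chloro (-1 each), 1×ethylenediamine (neutral), 1×pyridine (neutral); total -1. So Ni + (-1) = 1+, giving Ni = +2.
Ligands are named alphabetically: chloro before ethylenediamine before pyridine.

chloro(ethylenediamine)(pyridine)nickel(II) chloride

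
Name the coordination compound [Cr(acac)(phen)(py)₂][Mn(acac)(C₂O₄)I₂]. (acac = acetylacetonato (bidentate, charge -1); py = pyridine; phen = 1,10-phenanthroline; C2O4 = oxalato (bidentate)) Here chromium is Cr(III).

(acetylacetonato)(1,10-phenanthroline)bis(pyridine)chromium(III) (acetylacetonato)diiodooxalatomanganate(III)

Cr is given as +3; the cation's ligand charges sum to -1, so the complex cation is 2+.
A 1:1 salt means the anion carries the equal and opposite charge, 2−.
Anion: ligand charges sum to -5; for the ion to be 2−, Mn = +3.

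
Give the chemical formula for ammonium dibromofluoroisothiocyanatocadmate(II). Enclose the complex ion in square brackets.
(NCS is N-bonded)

(NH4)2[CdBr2F(NCS)]

Ligands: 2 bromo (Br, -1), 1 fluoro (F, -1), 1 isothiocyanato (NCS, -1). Ligand charge sum = -4.
Charge balance with ammonium (+1) requires 1 complex ion per 2 ammonium.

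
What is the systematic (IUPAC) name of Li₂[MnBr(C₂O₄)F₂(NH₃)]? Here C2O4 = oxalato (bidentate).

lithium amminebromodifluorooxalatomanganate(III)

The 2 lithium counter-ions carry a total charge of +2, so each complex ion is 2−.
Ligand charges: 1×ammine (neutral), 1×oxalato (-2 each), 1×bromo (-1 each), 2×fluoro (-1 each); total -5. So Mn + (-5) = 2−, giving Mn = +3.
Ligands are named alphabetically: ammine before bromo before fluoro before oxalato.
The complex ion is anionic, so manganese takes the -ate form manganate(III).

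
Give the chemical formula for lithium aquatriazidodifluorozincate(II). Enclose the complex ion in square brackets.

Ligands: 3 azido (N3, -1), 2 fluoro (F, -1), 1 aqua (H2O, neutral). Ligand charge sum = -5.
Charge balance with lithium (+1) requires 1 complex ion per 3 lithium.

Li3[ZnF2(H2O)(N3)3]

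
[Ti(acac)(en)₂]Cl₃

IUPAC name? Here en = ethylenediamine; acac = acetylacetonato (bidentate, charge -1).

(acetylacetonato)bis(ethylenediamine)titanium(IV) chloride

The 3 chloride counter-ions carry a total charge of -3, so each complex ion is 3+.
Ligand charges: 2×ethylenediamine (neutral), 1×acetylacetonato (-1 each); total -1. So Ti + (-1) = 3+, giving Ti = +4.
Ligands are named alphabetically: acetylacetonato before ethylenediamine.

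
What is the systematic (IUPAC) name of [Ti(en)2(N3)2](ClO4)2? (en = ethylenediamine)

The 2 perchlorate counter-ions carry a total charge of -2, so each complex ion is 2+.
Ligand charges: 2×ethylenediamine (neutral), 2×azido (-1 each); total -2. So Ti + (-2) = 2+, giving Ti = +4.
Ligands are named alphabetically: azido before ethylenediamine.

diazidobis(ethylenediamine)titanium(IV) perchlorate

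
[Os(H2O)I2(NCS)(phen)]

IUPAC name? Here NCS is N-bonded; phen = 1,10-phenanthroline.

There is no counter-ion, so the complex is neutral overall.
Ligand charges: 1×aqua (neutral), 1×isothiocyanato (-1 each), 2×iodo (-1 each), 1×1,10-phenanthroline (neutral); total -3. So Os + (-3) = 0, giving Os = +3.
Ligands are named alphabetically: aqua before iodo before isothiocyanato before phenanthroline.

aquadiiodoisothiocyanato(1,10-phenanthroline)osmium(III)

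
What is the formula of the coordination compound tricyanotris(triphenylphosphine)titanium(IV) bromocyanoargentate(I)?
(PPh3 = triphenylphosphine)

Cation [Ti…]: ligand charges -3, Ti(IV) ⇒ ion charge 1+.
Anion [Ag…]: ligand charges -2, Ag(I) ⇒ ion charge 1−.

[Ti(CN)3(PPh3)3][AgBr(CN)]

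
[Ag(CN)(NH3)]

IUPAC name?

amminecyanosilver(I)

There is no counter-ion, so the complex is neutral overall.
Ligand charges: 1×cyano (-1 each), 1×ammine (neutral); total -1. So Ag + (-1) = 0, giving Ag = +1.
Ligands are named alphabetically: ammine before cyano.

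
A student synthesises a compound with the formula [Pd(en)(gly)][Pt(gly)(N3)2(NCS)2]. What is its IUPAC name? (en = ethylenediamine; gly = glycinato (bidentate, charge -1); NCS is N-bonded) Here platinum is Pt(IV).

Pt is given as +4; the anion's ligand charges sum to -5, so the complex anion is 1−.
A 1:1 salt means the cation carries the equal and opposite charge, 1+.
Cation: ligand charges sum to -1; for the ion to be 1+, Pd = +2.

(ethylenediamine)(glycinato)palladium(II) diazido(glycinato)diisothiocyanatoplatinate(IV)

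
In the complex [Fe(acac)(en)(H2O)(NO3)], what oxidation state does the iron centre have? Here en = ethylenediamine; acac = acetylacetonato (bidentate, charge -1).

+2

No counter-ion: the bracketed complex is neutral.
Ligand charges: 1×NO3 = -1; 1×H2O neutral; 1×en neutral; 1×acac = -1; sum -2.
Fe + (-2) = 0 ⇒ Fe is +2.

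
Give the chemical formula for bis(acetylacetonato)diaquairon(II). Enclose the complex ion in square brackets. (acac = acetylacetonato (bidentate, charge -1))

[Fe(acac)2(H2O)2]

Ligands: 2 aqua (H2O, neutral), 2 acetylacetonato (acac, -1). Ligand charge sum = -2.
With Fe in oxidation state +2, the complex ion is [Fe...].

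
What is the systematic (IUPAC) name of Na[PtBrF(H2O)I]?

The 1 sodium counter-ion carries a total charge of +1, so each complex ion is 1−.
Ligand charges: 1×iodo (-1 each), 1×bromo (-1 each), 1×aqua (neutral), 1×fluoro (-1 each); total -3. So Pt + (-3) = 1−, giving Pt = +2.
Ligands are named alphabetically: aqua before bromo before fluoro before iodo.
The complex ion is anionic, so platinum takes the -ate form platinate(II).

sodium aquabromofluoroiodoplatinate(II)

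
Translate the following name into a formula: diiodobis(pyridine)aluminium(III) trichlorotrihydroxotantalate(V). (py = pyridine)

Cation [Al…]: ligand charges -2, Al(III) ⇒ ion charge 1+.
Anion [Ta…]: ligand charges -6, Ta(V) ⇒ ion charge 1−.
One 1+ cation balances one 1− anion.

[AlI2(py)2][TaCl3(OH)3]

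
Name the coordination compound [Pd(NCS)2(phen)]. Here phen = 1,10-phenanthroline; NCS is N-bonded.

There is no counter-ion, so the complex is neutral overall.
Ligand charges: 1×1,10-phenanthroline (neutral), 2×isothiocyanato (-1 each); total -2. So Pd + (-2) = 0, giving Pd = +2.
Ligands are named alphabetically: isothiocyanato before phenanthroline.

diisothiocyanato(1,10-phenanthroline)palladium(II)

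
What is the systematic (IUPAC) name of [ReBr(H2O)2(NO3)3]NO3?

The 1 nitrate counter-ion carries a total charge of -1, so each complex ion is 1+.
Ligand charges: 1×bromo (-1 each), 2×aqua (neutral), 3×nitrato (-1 each); total -4. So Re + (-4) = 1+, giving Re = +5.
Ligands are named alphabetically: aqua before bromo before nitrato.

diaquabromotrinitratorhenium(V) nitrate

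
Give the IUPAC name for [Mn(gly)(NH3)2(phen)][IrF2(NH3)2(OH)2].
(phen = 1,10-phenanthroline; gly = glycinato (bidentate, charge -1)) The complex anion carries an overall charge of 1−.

diammine(glycinato)(1,10-phenanthroline)manganese(II) diamminedifluorodihydroxoiridate(III)

The complex anion is given as 1−; its ligand charges sum to -4, so Ir = +3.
A 1:1 salt means the cation carries the equal and opposite charge, 1+.
Cation: ligand charges sum to -1; for the ion to be 1+, Mn = +2.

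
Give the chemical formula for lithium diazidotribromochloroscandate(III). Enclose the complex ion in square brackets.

Ligands: 1 chloro (Cl, -1), 3 bromo (Br, -1), 2 azido (N3, -1). Ligand charge sum = -6.
With Sc in oxidation state +3, the complex ion is [Sc...]^3−.
Charge balance with lithium (+1) requires 1 complex ion per 3 lithium.

Li3[ScBr3Cl(N3)2]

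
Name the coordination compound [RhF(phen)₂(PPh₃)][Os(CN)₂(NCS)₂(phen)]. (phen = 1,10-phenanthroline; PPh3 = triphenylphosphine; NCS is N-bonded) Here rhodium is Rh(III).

Both ions are complex: the cation is named first with the plain metal name, the anion second with the -ate form; each ion's ligands are alphabetised independently.
Rh is given as +3; the cation's ligand charges sum to -1, so the complex cation is 2+.
A 1:1 salt means the anion carries the equal and opposite charge, 2−.
Anion: ligand charges sum to -4; for the ion to be 2−, Os = +2.

fluorobis(1,10-phenanthroline)(triphenylphosphine)rhodium(III) dicyanodiisothiocyanato(1,10-phenanthroline)osmate(II)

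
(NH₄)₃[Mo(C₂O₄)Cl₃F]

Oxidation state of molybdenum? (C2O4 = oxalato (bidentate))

3 ammonium outside the brackets (+1 each) → the complex ion is 3−.
Ligand charges: 3×Cl = -3; 1×F = -1; 1×C2O4 = -2; sum -6.
Mo + (-6) = 3− ⇒ Mo is +3.

+3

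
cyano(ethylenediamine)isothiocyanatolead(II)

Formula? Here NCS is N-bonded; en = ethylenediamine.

[Pb(CN)(en)(NCS)]

Ligands: 1 cyano (CN, -1), 1 isothiocyanato (NCS, -1), 1 ethylenediamine (en, neutral). Ligand charge sum = -2.
With Pb in oxidation state +2, the complex ion is [Pb...].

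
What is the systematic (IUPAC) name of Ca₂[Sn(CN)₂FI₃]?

calcium dicyanofluorotriiodostannate(II)

The 2 calcium counter-ions carry a total charge of +4, so each complex ion is 4−.
Ligand charges: 1×fluoro (-1 each), 3×iodo (-1 each), 2×cyano (-1 each); total -6. So Sn + (-6) = 4−, giving Sn = +2.
The complex ion is anionic, so tin takes the -ate form stannate(II).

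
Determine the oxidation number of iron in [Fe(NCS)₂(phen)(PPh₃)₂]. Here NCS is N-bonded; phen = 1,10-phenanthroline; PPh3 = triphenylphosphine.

+2

No counter-ion: the bracketed complex is neutral.
Ligand charges: 2×NCS = -2; 1×phen neutral; 2×PPh3 neutral; sum -2.
Fe + (-2) = 0 ⇒ Fe is +2.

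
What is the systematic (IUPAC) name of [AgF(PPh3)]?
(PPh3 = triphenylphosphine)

fluoro(triphenylphosphine)silver(I)

There is no counter-ion, so the complex is neutral overall.
Ligand charges: 1×triphenylphosphine (neutral), 1×fluoro (-1 each); total -1. So Ag + (-1) = 0, giving Ag = +1.
Ligands are named alphabetically: fluoro before triphenylphosphine.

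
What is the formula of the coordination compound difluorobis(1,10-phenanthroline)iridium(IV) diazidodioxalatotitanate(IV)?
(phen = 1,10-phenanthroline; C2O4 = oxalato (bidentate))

Cation [Ir…]: ligand charges -2, Ir(IV) ⇒ ion charge 2+.
Anion [Ti…]: ligand charges -6, Ti(IV) ⇒ ion charge 2−.
One 2+ cation balances one 2− anion.

[IrF2(phen)2][Ti(C2O4)2(N3)2]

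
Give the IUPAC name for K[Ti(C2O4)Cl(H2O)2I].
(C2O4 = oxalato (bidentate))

potassium diaquachloroiodooxalatotitanate(III)

The 1 potassium counter-ion carries a total charge of +1, so each complex ion is 1−.
Ligand charges: 1×chloro (-1 each), 1×iodo (-1 each), 1×oxalato (-2 each), 2×aqua (neutral); total -4. So Ti + (-4) = 1−, giving Ti = +3.
Ligands are named alphabetically: aqua before chloro before iodo before oxalato.
The complex ion is anionic, so titanium takes the -ate form titanate(III).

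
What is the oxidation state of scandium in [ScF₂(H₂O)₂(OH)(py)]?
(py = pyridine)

+3

No counter-ion: the bracketed complex is neutral.
Ligand charges: 2×H2O neutral; 1×OH = -1; 1×py neutral; 2×F = -2; sum -3.
Sc + (-3) = 0 ⇒ Sc is +3.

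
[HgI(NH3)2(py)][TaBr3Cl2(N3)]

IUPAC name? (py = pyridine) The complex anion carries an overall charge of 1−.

diammineiodo(pyridine)mercury(II) azidotribromodichlorotantalate(V)

Both ions are complex: the cation is named first with the plain metal name, the anion second with the -ate form; each ion's ligands are alphabetised independently.
The complex anion is given as 1−; its ligand charges sum to -6, so Ta = +5.
A 1:1 salt means the cation carries the equal and opposite charge, 1+.
Cation: ligand charges sum to -1; for the ion to be 1+, Hg = +2.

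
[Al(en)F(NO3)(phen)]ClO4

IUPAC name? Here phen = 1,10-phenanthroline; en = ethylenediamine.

(ethylenediamine)fluoronitrato(1,10-phenanthroline)aluminium(III) perchlorate

The 1 perchlorate counter-ion carries a total charge of -1, so each complex ion is 1+.
Ligand charges: 1×nitrato (-1 each), 1×fluoro (-1 each), 1×1,10-phenanthroline (neutral), 1×ethylenediamine (neutral); total -2. So Al + (-2) = 1+, giving Al = +3.
Ligands are named alphabetically: ethylenediamine before fluoro before nitrato before phenanthroline.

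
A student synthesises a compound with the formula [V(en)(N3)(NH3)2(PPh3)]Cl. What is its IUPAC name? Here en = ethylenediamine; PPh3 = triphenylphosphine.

diammineazido(ethylenediamine)(triphenylphosphine)vanadium(II) chloride

The 1 chloride counter-ion carries a total charge of -1, so each complex ion is 1+.
Ligand charges: 1×azido (-1 each), 1×ethylenediamine (neutral), 1×triphenylphosphine (neutral), 2×ammine (neutral); total -1. So V + (-1) = 1+, giving V = +2.
Ligands are named alphabetically: ammine before azido before ethylenediamine before triphenylphosphine.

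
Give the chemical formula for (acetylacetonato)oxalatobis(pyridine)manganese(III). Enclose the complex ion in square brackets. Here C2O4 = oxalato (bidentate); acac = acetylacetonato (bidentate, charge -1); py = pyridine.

[Mn(acac)(C2O4)(py)2]

Ligands: 1 oxalato (C2O4, -2), 1 acetylacetonato (acac, -1), 2 pyridine (py, neutral). Ligand charge sum = -3.
With Mn in oxidation state +3, the complex ion is [Mn...].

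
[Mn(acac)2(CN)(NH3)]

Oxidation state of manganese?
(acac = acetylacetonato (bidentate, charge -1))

+3

No counter-ion: the bracketed complex is neutral.
Ligand charges: 2×acac = -2; 1×CN = -1; 1×NH3 neutral; sum -3.
Mn + (-3) = 0 ⇒ Mn is +3.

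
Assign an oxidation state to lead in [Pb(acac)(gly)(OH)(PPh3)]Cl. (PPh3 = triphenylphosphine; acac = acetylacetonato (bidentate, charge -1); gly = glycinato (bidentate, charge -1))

+4

1 chloride outside the brackets (-1 each) → the complex ion is 1+.
Ligand charges: 1×PPh3 neutral; 1×acac = -1; 1×gly = -1; 1×OH = -1; sum -3.
Pb + (-3) = 1+ ⇒ Pb is +4.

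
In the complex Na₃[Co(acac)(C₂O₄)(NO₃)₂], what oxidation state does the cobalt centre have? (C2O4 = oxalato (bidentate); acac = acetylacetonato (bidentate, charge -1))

+2

3 sodium outside the brackets (+1 each) → the complex ion is 3−.
Ligand charges: 2×NO3 = -2; 1×C2O4 = -2; 1×acac = -1; sum -5.
Co + (-5) = 3− ⇒ Co is +2.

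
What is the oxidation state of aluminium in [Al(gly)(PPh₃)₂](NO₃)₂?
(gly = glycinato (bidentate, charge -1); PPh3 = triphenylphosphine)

2 nitrate outside the brackets (-1 each) → the complex ion is 2+.
Ligand charges: 1×gly = -1; 2×PPh3 neutral; sum -1.
Al + (-1) = 2+ ⇒ Al is +3.

+3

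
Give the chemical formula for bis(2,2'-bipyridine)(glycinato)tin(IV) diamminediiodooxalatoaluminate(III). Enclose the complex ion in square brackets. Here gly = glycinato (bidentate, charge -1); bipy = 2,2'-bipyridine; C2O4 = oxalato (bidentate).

[Sn(bipy)2(gly)][Al(C2O4)I2(NH3)2]3

Cation [Sn…]: ligand charges -1, Sn(IV) ⇒ ion charge 3+.
Anion [Al…]: ligand charges -4, Al(III) ⇒ ion charge 1−.
One 3+ cation requires 3 of the 1− anion.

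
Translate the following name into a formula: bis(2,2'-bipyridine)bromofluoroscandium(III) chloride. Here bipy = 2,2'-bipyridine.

Ligands: 2 2,2'-bipyridine (bipy, neutral), 1 bromo (Br, -1), 1 fluoro (F, -1). Ligand charge sum = -2.
Charge balance with chloride (-1) requires 1 complex ion per 1 chloride.

[Sc(bipy)2BrF]Cl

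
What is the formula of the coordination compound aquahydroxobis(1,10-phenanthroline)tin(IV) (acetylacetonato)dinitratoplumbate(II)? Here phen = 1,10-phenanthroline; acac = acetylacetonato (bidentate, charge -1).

Cation [Sn…]: ligand charges -1, Sn(IV) ⇒ ion charge 3+.
Anion [Pb…]: ligand charges -3, Pb(II) ⇒ ion charge 1−.
One 3+ cation requires 3 of the 1− anion.

[Sn(H2O)(OH)(phen)2][Pb(acac)(NO3)2]3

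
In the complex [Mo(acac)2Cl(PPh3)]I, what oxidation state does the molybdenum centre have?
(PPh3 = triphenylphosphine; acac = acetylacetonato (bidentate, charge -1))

+4

1 iodide outside the brackets (-1 each) → the complex ion is 1+.
Ligand charges: 1×PPh3 neutral; 1×Cl = -1; 2×acac = -2; sum -3.
Mo + (-3) = 1+ ⇒ Mo is +4.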